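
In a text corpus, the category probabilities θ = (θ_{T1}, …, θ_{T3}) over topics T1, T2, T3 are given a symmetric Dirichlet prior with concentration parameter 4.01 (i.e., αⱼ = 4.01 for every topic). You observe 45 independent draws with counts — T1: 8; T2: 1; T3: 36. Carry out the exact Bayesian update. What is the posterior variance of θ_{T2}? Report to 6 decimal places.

0.001381

The Dirichlet prior is conjugate to the Multinomial likelihood: each posterior αⱼ = prior αⱼ + observed count nⱼ.
Posterior concentration: (12.01, 5.01, 40.01), total = 57.03.
Var[θ_j] = α_j(Σα−α_j)/((Σα)²(Σα+1)) = 5.01·52.02/(57.03²·58.03) = 0.001381.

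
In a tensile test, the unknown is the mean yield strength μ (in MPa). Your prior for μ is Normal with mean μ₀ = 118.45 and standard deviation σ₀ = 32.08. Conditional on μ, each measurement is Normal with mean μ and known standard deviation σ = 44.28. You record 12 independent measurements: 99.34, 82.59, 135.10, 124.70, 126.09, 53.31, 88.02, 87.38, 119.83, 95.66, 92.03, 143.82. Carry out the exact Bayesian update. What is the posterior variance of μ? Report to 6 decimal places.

For Normal data with known variance σ², a Normal(μ₀, σ₀²) prior on μ is conjugate. Posterior precision = 1/σ₀² + n/σ²; posterior mean is the precision-weighted average of μ₀ and x̄.
σ₀² = 32.08² = 1029.1264, σ² = 44.28² = 1960.7184; σ² + n·σ₀² = 1960.7184 + 12·1029.1264 = 14310.2352.
Posterior precision = 1/σ₀² + n/σ² = 1/1029.1264 + 12/1960.7184 = (σ² + n·σ₀²)/(σ₀²σ²) = 14310.2352/(1029.1264·1960.7184); posterior variance σₙ² = σ₀²σ²/(σ² + n·σ₀²) = 1029.1264·1960.7184/14310.2352 = 141.005863.

141.005863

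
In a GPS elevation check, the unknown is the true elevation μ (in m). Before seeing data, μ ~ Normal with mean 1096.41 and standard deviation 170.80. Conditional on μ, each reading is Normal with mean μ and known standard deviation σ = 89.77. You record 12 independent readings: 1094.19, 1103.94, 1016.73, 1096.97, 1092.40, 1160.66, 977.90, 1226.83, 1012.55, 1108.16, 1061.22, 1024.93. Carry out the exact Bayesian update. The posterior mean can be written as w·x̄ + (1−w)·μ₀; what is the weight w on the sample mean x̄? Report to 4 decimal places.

0.9775

For Normal data with known variance σ², a Normal(μ₀, σ₀²) prior on μ is conjugate. Posterior precision = 1/σ₀² + n/σ²; posterior mean is the precision-weighted average of μ₀ and x̄.
σ₀² = 170.80² = 29172.64, σ² = 89.77² = 8058.6529. Prior precision 1/σ₀² = 1/29172.64; data precision n/σ² = 12/8058.6529.
w = (n/σ²)/(1/σ₀² + n/σ²) = n·σ₀²/(σ² + n·σ₀²) = 12·29172.64/(8058.6529 + 12·29172.64) = 350071.68/358130.3329 = 0.9775.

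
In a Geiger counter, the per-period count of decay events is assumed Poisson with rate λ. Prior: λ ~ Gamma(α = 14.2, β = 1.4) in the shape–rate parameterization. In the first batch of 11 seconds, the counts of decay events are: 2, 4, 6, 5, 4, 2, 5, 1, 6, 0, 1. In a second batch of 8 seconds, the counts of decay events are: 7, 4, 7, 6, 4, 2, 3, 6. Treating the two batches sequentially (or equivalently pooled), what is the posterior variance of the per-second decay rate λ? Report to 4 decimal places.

With a Gamma(shape α, rate β) prior, the Poisson likelihood is conjugate: the posterior is Gamma(α + ΣXᵢ, β + n).
Batch 1: sum of counts S = 36 over n = 11 seconds.
After batch 1: Gamma(α+S, β+n) = Gamma(14.2+36, 1.4+11) = Gamma(50.2, 12.4).
Batch 2: sum of counts S = 39 over n = 8 seconds.
After batch 2: Gamma(α+S, β+n) = Gamma(50.2+39, 12.4+8) = Gamma(89.2, 20.4).
Var = α/β² = 89.2/20.4² = 0.2143.

0.2143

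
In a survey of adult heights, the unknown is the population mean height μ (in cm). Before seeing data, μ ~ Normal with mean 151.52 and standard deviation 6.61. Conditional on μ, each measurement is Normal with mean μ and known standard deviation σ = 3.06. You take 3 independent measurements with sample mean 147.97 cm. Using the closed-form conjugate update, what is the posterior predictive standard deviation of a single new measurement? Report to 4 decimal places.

3.5038

For Normal data with known variance σ², a Normal(μ₀, σ₀²) prior on μ is conjugate. Posterior precision = 1/σ₀² + n/σ²; posterior mean is the precision-weighted average of μ₀ and x̄.
σ₀² = 6.61² = 43.6921, σ² = 3.06² = 9.3636; σ² + n·σ₀² = 9.3636 + 3·43.6921 = 140.4399.
Posterior precision = 1/σ₀² + n/σ² = 1/43.6921 + 3/9.3636 = (σ² + n·σ₀²)/(σ₀²σ²) = 140.4399/(43.6921·9.3636); posterior variance σₙ² = σ₀²σ²/(σ² + n·σ₀²) = 43.6921·9.3636/140.4399 = 2.913099.
Predictive variance for one new observation = σₙ² + σ² = 43.6921·9.3636/140.4399 + 9.3636 = σ²·(σ₀² + 140.4399)/140.4399 = 9.3636·184.132/140.4399 = 12.276699; SD = √(9.3636·184.132/140.4399) = 3.5038.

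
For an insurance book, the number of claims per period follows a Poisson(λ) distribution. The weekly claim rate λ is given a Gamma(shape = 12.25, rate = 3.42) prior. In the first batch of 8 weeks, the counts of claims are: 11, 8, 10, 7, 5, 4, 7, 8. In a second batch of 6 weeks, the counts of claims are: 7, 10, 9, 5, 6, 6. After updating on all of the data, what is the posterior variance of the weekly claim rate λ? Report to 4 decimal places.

With a Gamma(shape α, rate β) prior, the Poisson likelihood is conjugate: the posterior is Gamma(α + ΣXᵢ, β + n).
Batch 1: sum of counts S = 60 over n = 8 weeks.
After batch 1: Gamma(α+S, β+n) = Gamma(12.25+60, 3.42+8) = Gamma(72.25, 11.42).
Batch 2: sum of counts S = 43 over n = 6 weeks.
After batch 2: Gamma(α+S, β+n) = Gamma(72.25+43, 11.42+6) = Gamma(115.25, 17.42).
Var = α/β² = 115.25/17.42² = 0.3798.

0.3798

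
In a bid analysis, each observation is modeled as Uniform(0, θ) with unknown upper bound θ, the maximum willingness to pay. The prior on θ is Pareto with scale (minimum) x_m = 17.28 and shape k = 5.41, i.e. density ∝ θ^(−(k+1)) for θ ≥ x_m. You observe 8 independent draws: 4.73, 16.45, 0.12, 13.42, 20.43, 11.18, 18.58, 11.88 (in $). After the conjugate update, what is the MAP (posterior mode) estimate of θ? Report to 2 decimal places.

20.43

A Pareto(scale x_m, shape k) prior on the upper bound θ of Uniform(0, θ) is conjugate: posterior is Pareto(max(x_m, max xᵢ), k + n).
Sample maximum = 20.43; prior scale x_m = 17.28 → posterior scale = max = 20.43.
Posterior shape = 5.41 + 8 = 13.41.
The Pareto density is decreasing on [x_m, ∞), so the mode is x_m = 20.43.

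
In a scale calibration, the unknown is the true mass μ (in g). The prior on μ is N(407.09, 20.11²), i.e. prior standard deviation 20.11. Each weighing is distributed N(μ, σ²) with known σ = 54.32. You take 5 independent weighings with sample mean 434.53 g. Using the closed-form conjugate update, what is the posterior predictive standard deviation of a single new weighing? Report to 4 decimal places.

For Normal data with known variance σ², a Normal(μ₀, σ₀²) prior on μ is conjugate. Posterior precision = 1/σ₀² + n/σ²; posterior mean is the precision-weighted average of μ₀ and x̄.
σ₀² = 20.11² = 404.4121, σ² = 54.32² = 2950.6624; σ² + n·σ₀² = 2950.6624 + 5·404.4121 = 4972.7229.
Posterior precision = 1/σ₀² + n/σ² = 1/404.4121 + 5/2950.6624 = (σ² + n·σ₀²)/(σ₀²σ²) = 4972.7229/(404.4121·2950.6624); posterior variance σₙ² = σ₀²σ²/(σ² + n·σ₀²) = 404.4121·2950.6624/4972.7229 = 239.965830.
Predictive variance for one new observation = σₙ² + σ² = 404.4121·2950.6624/4972.7229 + 2950.6624 = σ²·(σ₀² + 4972.7229)/4972.7229 = 2950.6624·5377.135/4972.7229 = 3190.628230; SD = √(2950.6624·5377.135/4972.7229) = 56.4856.

56.4856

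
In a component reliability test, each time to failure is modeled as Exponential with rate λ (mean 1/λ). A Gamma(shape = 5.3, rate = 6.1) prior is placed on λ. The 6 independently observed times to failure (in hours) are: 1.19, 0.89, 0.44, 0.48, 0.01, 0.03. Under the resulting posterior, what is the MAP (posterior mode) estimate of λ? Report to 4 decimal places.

1.1269

With a Gamma(shape α, rate β) prior on the exponential rate λ, the posterior after n observations with total T = Σxᵢ is Gamma(α+n, β+T).
Sum of observations T = 3.04 hours; n = 6.
Posterior: Gamma(5.3+6, 6.1+3.04) = Gamma(11.3, 9.14).
Mode = (α−1)/β = 1.1269.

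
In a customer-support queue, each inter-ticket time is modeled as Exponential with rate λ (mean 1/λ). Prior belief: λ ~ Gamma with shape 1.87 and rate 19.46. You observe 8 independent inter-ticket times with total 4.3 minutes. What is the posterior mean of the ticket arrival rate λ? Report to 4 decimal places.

With a Gamma(shape α, rate β) prior on the exponential rate λ, the posterior after n observations with total T = Σxᵢ is Gamma(α+n, β+T).
Posterior: Gamma(1.87+8, 19.46+4.3) = Gamma(9.87, 23.76).
Posterior mean of λ = α/β = 9.87/23.76 = 0.4154.

0.4154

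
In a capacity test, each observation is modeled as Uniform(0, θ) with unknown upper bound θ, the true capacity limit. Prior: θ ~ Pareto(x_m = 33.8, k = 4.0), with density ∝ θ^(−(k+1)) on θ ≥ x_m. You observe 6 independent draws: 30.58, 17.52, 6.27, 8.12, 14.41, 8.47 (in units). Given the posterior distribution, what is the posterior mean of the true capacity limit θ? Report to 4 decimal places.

A Pareto(scale x_m, shape k) prior on the upper bound θ of Uniform(0, θ) is conjugate: posterior is Pareto(max(x_m, max xᵢ), k + n).
Sample maximum = 30.58; prior scale x_m = 33.8 → posterior scale = max = 33.80.
Posterior shape = 4.0 + 6 = 10.0.
E[θ|data] = k·x_m/(k−1) = 10.0·33.80/9.0 = 37.5556.

37.5556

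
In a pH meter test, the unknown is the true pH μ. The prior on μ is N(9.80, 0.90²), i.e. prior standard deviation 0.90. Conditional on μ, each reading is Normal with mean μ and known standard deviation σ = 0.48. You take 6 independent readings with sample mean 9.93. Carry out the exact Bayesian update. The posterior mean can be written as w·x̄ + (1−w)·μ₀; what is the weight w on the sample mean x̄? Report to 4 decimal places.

0.9547

For Normal data with known variance σ², a Normal(μ₀, σ₀²) prior on μ is conjugate. Posterior precision = 1/σ₀² + n/σ²; posterior mean is the precision-weighted average of μ₀ and x̄.
σ₀² = 0.90² = 0.81, σ² = 0.48² = 0.2304. Prior precision 1/σ₀² = 1/0.81; data precision n/σ² = 6/0.2304.
w = (n/σ²)/(1/σ₀² + n/σ²) = n·σ₀²/(σ² + n·σ₀²) = 6·0.81/(0.2304 + 6·0.81) = 4.86/5.0904 = 0.9547.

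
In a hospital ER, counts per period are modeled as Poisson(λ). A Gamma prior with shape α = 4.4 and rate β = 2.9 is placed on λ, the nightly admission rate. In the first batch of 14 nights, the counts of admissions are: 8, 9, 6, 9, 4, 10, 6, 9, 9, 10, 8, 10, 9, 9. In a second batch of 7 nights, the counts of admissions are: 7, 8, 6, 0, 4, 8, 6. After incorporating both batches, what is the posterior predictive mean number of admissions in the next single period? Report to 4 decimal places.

With a Gamma(shape α, rate β) prior, the Poisson likelihood is conjugate: the posterior is Gamma(α + ΣXᵢ, β + n).
Batch 1: sum of counts S = 116 over n = 14 nights.
After batch 1: Gamma(α+S, β+n) = Gamma(4.4+116, 2.9+14) = Gamma(120.4, 16.9).
Batch 2: sum of counts S = 39 over n = 7 nights.
After batch 2: Gamma(α+S, β+n) = Gamma(120.4+39, 16.9+7) = Gamma(159.4, 23.9).
The predictive distribution for one future period is NegBinom with mean α/β = 6.6695.

6.6695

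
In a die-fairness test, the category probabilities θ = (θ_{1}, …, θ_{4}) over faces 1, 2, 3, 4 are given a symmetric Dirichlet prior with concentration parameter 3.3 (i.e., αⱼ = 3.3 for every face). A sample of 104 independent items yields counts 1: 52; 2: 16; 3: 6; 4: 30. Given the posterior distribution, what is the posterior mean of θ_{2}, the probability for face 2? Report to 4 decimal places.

0.1647

The Dirichlet prior is conjugate to the Multinomial likelihood: each posterior αⱼ = prior αⱼ + observed count nⱼ.
Posterior concentration: (55.3, 19.3, 9.3, 33.3), total = 117.2.
E[θ_{2}|data] = α_{2}/Σα = 19.3/117.2 = 0.1647.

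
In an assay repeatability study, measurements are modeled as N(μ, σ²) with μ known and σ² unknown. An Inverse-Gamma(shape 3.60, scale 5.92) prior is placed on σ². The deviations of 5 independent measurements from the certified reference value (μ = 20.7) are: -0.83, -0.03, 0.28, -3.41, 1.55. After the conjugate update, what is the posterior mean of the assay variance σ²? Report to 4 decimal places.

2.6116

With known mean μ and an Inverse-Gamma(α, β) prior on σ², the Normal likelihood is conjugate: posterior is Inv-Gamma(α + n/2, β + Σ(xᵢ−μ)²/2).
Σ(xᵢ−μ)² = (-0.83)² + (-0.03)² + (0.28)² + (-3.41)² + (1.55)² = 14.7988.
Posterior: Inv-Gamma(3.60 + 5/2, 5.92 + 14.7988/2) = Inv-Gamma(6.10, 13.31940).
E[σ²|data] = β/(α−1) = 13.31940/5.10 = 2.6116.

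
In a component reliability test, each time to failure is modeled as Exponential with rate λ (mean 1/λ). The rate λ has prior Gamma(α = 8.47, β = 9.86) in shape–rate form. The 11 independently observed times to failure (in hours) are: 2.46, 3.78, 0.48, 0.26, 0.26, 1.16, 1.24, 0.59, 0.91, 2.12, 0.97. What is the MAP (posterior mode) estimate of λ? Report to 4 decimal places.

With a Gamma(shape α, rate β) prior on the exponential rate λ, the posterior after n observations with total T = Σxᵢ is Gamma(α+n, β+T).
Sum of observations T = 14.23 hours; n = 11.
Posterior: Gamma(8.47+11, 9.86+14.23) = Gamma(19.47, 24.09).
Mode = (α−1)/β = 0.7667.

0.7667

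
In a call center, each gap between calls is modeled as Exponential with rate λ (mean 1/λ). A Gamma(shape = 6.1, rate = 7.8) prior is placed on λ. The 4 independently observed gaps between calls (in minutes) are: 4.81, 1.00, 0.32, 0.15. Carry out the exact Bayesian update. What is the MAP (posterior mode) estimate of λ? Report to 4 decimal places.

0.6463

With a Gamma(shape α, rate β) prior on the exponential rate λ, the posterior after n observations with total T = Σxᵢ is Gamma(α+n, β+T).
Sum of observations T = 6.28 minutes; n = 4.
Posterior: Gamma(6.1+4, 7.8+6.28) = Gamma(10.1, 14.08).
Mode = (α−1)/β = 0.6463.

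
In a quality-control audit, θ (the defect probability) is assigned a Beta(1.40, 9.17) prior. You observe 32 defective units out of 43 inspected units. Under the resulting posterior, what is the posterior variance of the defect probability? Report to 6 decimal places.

The Beta prior is conjugate to a Binomial/Bernoulli likelihood; the update adds successes to α and failures to β.
Posterior: Beta(α+k, β+n−k) = Beta(1.40+32, 9.17+11) = Beta(33.40, 20.17).
Var = αβ/((α+β)²(α+β+1)) = 33.40·20.17/(53.57²·54.57) = 0.004302.

0.004302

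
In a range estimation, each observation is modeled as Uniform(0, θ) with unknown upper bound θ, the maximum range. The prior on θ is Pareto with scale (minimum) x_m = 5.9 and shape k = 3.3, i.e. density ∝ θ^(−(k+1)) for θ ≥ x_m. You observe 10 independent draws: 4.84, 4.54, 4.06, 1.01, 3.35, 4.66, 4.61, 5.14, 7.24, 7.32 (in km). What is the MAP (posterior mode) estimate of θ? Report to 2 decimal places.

7.32

A Pareto(scale x_m, shape k) prior on the upper bound θ of Uniform(0, θ) is conjugate: posterior is Pareto(max(x_m, max xᵢ), k + n).
Sample maximum = 7.32; prior scale x_m = 5.9 → posterior scale = max = 7.32.
Posterior shape = 3.3 + 10 = 13.3.
The Pareto density is decreasing on [x_m, ∞), so the mode is x_m = 7.32.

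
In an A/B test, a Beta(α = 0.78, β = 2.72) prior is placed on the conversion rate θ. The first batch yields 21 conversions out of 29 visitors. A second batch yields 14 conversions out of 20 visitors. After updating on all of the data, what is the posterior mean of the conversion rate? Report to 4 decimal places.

0.6815

The Beta prior is conjugate to a Binomial/Bernoulli likelihood; the update adds successes to α and failures to β.
After batch 1: Beta(0.78+21, 2.72+8) = Beta(21.78, 10.72).
After batch 2: Beta(21.78+14, 10.72+6) = Beta(35.78, 16.72).
Posterior mean = α/(α+β) = 35.78/52.50 = 0.6815.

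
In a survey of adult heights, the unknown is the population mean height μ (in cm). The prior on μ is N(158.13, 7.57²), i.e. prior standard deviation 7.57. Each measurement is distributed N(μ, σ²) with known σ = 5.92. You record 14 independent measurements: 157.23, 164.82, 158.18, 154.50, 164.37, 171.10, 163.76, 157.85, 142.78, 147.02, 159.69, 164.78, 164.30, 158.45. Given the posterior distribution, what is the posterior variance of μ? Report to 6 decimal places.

2.398536

For Normal data with known variance σ², a Normal(μ₀, σ₀²) prior on μ is conjugate. Posterior precision = 1/σ₀² + n/σ²; posterior mean is the precision-weighted average of μ₀ and x̄.
σ₀² = 7.57² = 57.3049, σ² = 5.92² = 35.0464; σ² + n·σ₀² = 35.0464 + 14·57.3049 = 837.315.
Posterior precision = 1/σ₀² + n/σ² = 1/57.3049 + 14/35.0464 = (σ² + n·σ₀²)/(σ₀²σ²) = 837.315/(57.3049·35.0464); posterior variance σₙ² = σ₀²σ²/(σ² + n·σ₀²) = 57.3049·35.0464/837.315 = 2.398536.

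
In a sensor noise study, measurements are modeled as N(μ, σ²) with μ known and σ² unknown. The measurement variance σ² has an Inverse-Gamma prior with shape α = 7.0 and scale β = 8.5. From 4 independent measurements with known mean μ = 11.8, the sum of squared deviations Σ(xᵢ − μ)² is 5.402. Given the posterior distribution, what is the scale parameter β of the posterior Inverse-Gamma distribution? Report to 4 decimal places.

With known mean μ and an Inverse-Gamma(α, β) prior on σ², the Normal likelihood is conjugate: posterior is Inv-Gamma(α + n/2, β + Σ(xᵢ−μ)²/2).
Posterior: Inv-Gamma(7.0 + 4/2, 8.5 + 5.402/2) = Inv-Gamma(9.00, 11.2010).
Posterior β = 11.2010.

11.2010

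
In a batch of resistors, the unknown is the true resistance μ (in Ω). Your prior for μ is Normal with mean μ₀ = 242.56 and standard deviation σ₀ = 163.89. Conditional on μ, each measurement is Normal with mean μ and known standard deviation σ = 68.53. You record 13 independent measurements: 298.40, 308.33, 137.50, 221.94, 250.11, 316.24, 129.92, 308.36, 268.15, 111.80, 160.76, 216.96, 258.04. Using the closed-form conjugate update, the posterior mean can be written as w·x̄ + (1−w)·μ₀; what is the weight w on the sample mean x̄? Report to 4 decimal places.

0.9867

For Normal data with known variance σ², a Normal(μ₀, σ₀²) prior on μ is conjugate. Posterior precision = 1/σ₀² + n/σ²; posterior mean is the precision-weighted average of μ₀ and x̄.
σ₀² = 163.89² = 26859.9321, σ² = 68.53² = 4696.3609. Prior precision 1/σ₀² = 1/26859.9321; data precision n/σ² = 13/4696.3609.
w = (n/σ²)/(1/σ₀² + n/σ²) = n·σ₀²/(σ² + n·σ₀²) = 13·26859.9321/(4696.3609 + 13·26859.9321) = 349179.1173/353875.4782 = 0.9867.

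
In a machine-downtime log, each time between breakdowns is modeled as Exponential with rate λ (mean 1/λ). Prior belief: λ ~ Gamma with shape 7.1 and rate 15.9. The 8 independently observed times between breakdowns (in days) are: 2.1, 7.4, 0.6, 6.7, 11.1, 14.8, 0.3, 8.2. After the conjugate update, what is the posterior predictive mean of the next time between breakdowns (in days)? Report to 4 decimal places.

4.7589

With a Gamma(shape α, rate β) prior on the exponential rate λ, the posterior after n observations with total T = Σxᵢ is Gamma(α+n, β+T).
Sum of observations T = 51.2 days; n = 8.
Posterior: Gamma(7.1+8, 15.9+51.2) = Gamma(15.1, 67.1).
The predictive distribution for the next observation is Lomax; its mean is β/(α−1) = 67.1/14.1 = 4.7589.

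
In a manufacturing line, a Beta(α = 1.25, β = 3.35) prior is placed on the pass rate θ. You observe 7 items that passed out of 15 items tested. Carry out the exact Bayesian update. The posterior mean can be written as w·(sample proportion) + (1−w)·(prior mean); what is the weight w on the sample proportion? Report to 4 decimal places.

0.7653

The Beta prior is conjugate to a Binomial/Bernoulli likelihood; the update adds successes to α and failures to β.
Posterior mean = (α₀+k)/(α₀+β₀+n) = [n/(α₀+β₀+n)]·(k/n) + [(α₀+β₀)/(α₀+β₀+n)]·α₀/(α₀+β₀), so only n and the prior enter the weight.
The weight on the data is w = n/(α₀+β₀+n) = 15/(1.25+3.35+15) = 15/19.60 = 0.7653.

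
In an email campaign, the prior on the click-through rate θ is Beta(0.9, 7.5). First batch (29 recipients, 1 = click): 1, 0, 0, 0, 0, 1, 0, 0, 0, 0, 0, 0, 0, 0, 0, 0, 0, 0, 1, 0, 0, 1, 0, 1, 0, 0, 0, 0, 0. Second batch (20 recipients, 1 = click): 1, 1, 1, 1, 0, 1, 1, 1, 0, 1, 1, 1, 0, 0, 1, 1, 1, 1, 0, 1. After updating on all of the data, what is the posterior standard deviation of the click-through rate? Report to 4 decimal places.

The Beta prior is conjugate to a Binomial/Bernoulli likelihood; the update adds successes to α and failures to β.
After batch 1: Beta(0.9+5, 7.5+24) = Beta(5.9, 31.5).
After batch 2: Beta(5.9+15, 31.5+5) = Beta(20.9, 36.5).
Var = αβ/((α+β)²(α+β+1)) = 20.9·36.5/(57.4²·58.4) = 0.00396463; SD = √0.00396463 = 0.0630.

0.0630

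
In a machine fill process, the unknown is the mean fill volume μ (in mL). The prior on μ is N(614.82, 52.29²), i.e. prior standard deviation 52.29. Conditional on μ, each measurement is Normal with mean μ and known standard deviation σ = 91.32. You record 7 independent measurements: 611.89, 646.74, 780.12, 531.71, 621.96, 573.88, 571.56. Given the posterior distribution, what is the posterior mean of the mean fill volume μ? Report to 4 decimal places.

618.2150

For Normal data with known variance σ², a Normal(μ₀, σ₀²) prior on μ is conjugate. Posterior precision = 1/σ₀² + n/σ²; posterior mean is the precision-weighted average of μ₀ and x̄.
Σxᵢ = 611.89 + 646.74 + 780.12 + 531.71 + 621.96 + 573.88 + 571.56 = 4337.86, so n·x̄ = 4337.86.
σ₀² = 52.29² = 2734.2441, σ² = 91.32² = 8339.3424; σ² + n·σ₀² = 8339.3424 + 7·2734.2441 = 27479.0511.
Posterior mean = (μ₀/σ₀² + n·x̄/σ²)/(1/σ₀² + n/σ²) = (σ²·μ₀ + σ₀²·n·x̄)/(σ² + n·σ₀²) = (8339.3424·614.82 + 2734.2441·4337.86)/27479.0511 = 16987962.605994/27479.0511 = 618.2150.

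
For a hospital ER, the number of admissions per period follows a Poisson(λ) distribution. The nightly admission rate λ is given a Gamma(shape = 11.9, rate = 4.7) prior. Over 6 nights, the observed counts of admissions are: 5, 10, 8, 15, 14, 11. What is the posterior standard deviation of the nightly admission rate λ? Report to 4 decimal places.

0.8088

With a Gamma(shape α, rate β) prior, the Poisson likelihood is conjugate: the posterior is Gamma(α + ΣXᵢ, β + n).
Sum of counts S = 63 over n = 6 nights.
Posterior: Gamma(α+S, β+n) = Gamma(11.9+63, 4.7+6) = Gamma(74.9, 10.7).
SD = √α/β = √74.9/10.7 = 0.8088.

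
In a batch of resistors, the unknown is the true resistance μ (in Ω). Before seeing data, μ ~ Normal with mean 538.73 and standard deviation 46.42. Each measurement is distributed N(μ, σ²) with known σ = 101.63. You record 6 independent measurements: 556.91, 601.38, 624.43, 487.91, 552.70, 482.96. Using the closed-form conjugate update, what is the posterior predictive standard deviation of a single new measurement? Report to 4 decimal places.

For Normal data with known variance σ², a Normal(μ₀, σ₀²) prior on μ is conjugate. Posterior precision = 1/σ₀² + n/σ²; posterior mean is the precision-weighted average of μ₀ and x̄.
σ₀² = 46.42² = 2154.8164, σ² = 101.63² = 10328.6569; σ² + n·σ₀² = 10328.6569 + 6·2154.8164 = 23257.5553.
Posterior precision = 1/σ₀² + n/σ² = 1/2154.8164 + 6/10328.6569 = (σ² + n·σ₀²)/(σ₀²σ²) = 23257.5553/(2154.8164·10328.6569); posterior variance σₙ² = σ₀²σ²/(σ² + n·σ₀²) = 2154.8164·10328.6569/23257.5553 = 956.951794.
Predictive variance for one new observation = σₙ² + σ² = 2154.8164·10328.6569/23257.5553 + 10328.6569 = σ²·(σ₀² + 23257.5553)/23257.5553 = 10328.6569·25412.3717/23257.5553 = 11285.608694; SD = √(10328.6569·25412.3717/23257.5553) = 106.2337.

106.2337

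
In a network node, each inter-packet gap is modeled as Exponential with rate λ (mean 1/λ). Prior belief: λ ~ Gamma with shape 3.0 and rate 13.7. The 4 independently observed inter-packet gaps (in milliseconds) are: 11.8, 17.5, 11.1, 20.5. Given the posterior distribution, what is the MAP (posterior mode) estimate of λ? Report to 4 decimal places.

0.0804

With a Gamma(shape α, rate β) prior on the exponential rate λ, the posterior after n observations with total T = Σxᵢ is Gamma(α+n, β+T).
Sum of observations T = 60.9 milliseconds; n = 4.
Posterior: Gamma(3.0+4, 13.7+60.9) = Gamma(7.0, 74.6).
Mode = (α−1)/β = 0.0804.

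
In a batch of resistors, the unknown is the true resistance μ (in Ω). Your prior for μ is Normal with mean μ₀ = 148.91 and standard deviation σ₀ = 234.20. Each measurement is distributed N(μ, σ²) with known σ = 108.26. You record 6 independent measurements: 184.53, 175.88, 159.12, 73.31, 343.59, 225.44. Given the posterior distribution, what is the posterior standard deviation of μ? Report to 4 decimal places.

For Normal data with known variance σ², a Normal(μ₀, σ₀²) prior on μ is conjugate. Posterior precision = 1/σ₀² + n/σ²; posterior mean is the precision-weighted average of μ₀ and x̄.
σ₀² = 234.20² = 54849.64, σ² = 108.26² = 11720.2276; σ² + n·σ₀² = 11720.2276 + 6·54849.64 = 340818.0676.
Posterior precision = 1/σ₀² + n/σ² = 1/54849.64 + 6/11720.2276 = (σ² + n·σ₀²)/(σ₀²σ²) = 340818.0676/(54849.64·11720.2276); posterior variance σₙ² = σ₀²σ²/(σ² + n·σ₀²) = 54849.64·11720.2276/340818.0676 = 1886.197727.
Posterior SD = √σₙ² = √(54849.64·11720.2276/340818.0676) = 43.4304.

43.4304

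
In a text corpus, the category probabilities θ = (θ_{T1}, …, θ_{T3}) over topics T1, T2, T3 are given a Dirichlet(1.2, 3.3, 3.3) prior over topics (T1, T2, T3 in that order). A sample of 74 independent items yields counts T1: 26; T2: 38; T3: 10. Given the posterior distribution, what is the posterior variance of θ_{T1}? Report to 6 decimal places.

0.002681

The Dirichlet prior is conjugate to the Multinomial likelihood: each posterior αⱼ = prior αⱼ + observed count nⱼ.
Posterior concentration: (27.2, 41.3, 13.3), total = 81.8.
Var[θ_j] = α_j(Σα−α_j)/((Σα)²(Σα+1)) = 27.2·54.6/(81.8²·82.8) = 0.002681.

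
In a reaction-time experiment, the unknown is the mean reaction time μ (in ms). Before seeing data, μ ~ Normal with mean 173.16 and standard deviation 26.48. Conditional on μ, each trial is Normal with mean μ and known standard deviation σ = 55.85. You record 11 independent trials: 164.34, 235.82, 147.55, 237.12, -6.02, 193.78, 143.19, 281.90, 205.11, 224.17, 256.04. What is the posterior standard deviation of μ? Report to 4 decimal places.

14.2096

For Normal data with known variance σ², a Normal(μ₀, σ₀²) prior on μ is conjugate. Posterior precision = 1/σ₀² + n/σ²; posterior mean is the precision-weighted average of μ₀ and x̄.
σ₀² = 26.48² = 701.1904, σ² = 55.85² = 3119.2225; σ² + n·σ₀² = 3119.2225 + 11·701.1904 = 10832.3169.
Posterior precision = 1/σ₀² + n/σ² = 1/701.1904 + 11/3119.2225 = (σ² + n·σ₀²)/(σ₀²σ²) = 10832.3169/(701.1904·3119.2225); posterior variance σₙ² = σ₀²σ²/(σ² + n·σ₀²) = 701.1904·3119.2225/10832.3169 = 201.911456.
Posterior SD = √σₙ² = √(701.1904·3119.2225/10832.3169) = 14.2096.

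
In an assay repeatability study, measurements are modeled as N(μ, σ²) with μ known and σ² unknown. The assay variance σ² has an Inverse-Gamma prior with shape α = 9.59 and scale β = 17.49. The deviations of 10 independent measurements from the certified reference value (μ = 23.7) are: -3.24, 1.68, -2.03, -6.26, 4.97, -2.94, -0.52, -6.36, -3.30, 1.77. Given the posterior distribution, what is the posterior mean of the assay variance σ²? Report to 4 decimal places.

With known mean μ and an Inverse-Gamma(α, β) prior on σ², the Normal likelihood is conjugate: posterior is Inv-Gamma(α + n/2, β + Σ(xᵢ−μ)²/2).
Σ(xᵢ−μ)² = (-3.24)² + (1.68)² + (-2.03)² + (-6.26)² + (4.97)² + (-2.94)² + (-0.52)² + (-6.36)² + (-3.30)² + (1.77)² = 144.7159.
Posterior: Inv-Gamma(9.59 + 10/2, 17.49 + 144.7159/2) = Inv-Gamma(14.59, 89.84795).
E[σ²|data] = β/(α−1) = 89.84795/13.59 = 6.6113.

6.6113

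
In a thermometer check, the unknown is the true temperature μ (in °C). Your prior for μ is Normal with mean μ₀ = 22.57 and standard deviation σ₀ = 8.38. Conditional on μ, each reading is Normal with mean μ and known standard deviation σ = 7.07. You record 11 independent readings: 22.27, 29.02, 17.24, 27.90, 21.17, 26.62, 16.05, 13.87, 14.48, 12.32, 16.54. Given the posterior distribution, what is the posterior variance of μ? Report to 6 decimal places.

For Normal data with known variance σ², a Normal(μ₀, σ₀²) prior on μ is conjugate. Posterior precision = 1/σ₀² + n/σ²; posterior mean is the precision-weighted average of μ₀ and x̄.
σ₀² = 8.38² = 70.2244, σ² = 7.07² = 49.9849; σ² + n·σ₀² = 49.9849 + 11·70.2244 = 822.4533.
Posterior precision = 1/σ₀² + n/σ² = 1/70.2244 + 11/49.9849 = (σ² + n·σ₀²)/(σ₀²σ²) = 822.4533/(70.2244·49.9849); posterior variance σₙ² = σ₀²σ²/(σ² + n·σ₀²) = 70.2244·49.9849/822.4533 = 4.267914.

4.267914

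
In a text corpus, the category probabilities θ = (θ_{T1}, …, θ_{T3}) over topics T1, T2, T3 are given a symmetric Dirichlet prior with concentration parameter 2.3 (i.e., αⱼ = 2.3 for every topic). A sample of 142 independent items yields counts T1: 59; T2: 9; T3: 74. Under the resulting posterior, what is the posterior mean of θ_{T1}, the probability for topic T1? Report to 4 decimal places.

The Dirichlet prior is conjugate to the Multinomial likelihood: each posterior αⱼ = prior αⱼ + observed count nⱼ.
Posterior concentration: (61.3, 11.3, 76.3), total = 148.9.
E[θ_{T1}|data] = α_{T1}/Σα = 61.3/148.9 = 0.4117.

0.4117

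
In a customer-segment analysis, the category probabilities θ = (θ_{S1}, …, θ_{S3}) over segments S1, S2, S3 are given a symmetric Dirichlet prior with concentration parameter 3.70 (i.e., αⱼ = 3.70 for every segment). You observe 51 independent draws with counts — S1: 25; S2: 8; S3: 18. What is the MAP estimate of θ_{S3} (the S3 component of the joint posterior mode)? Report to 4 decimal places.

The Dirichlet prior is conjugate to the Multinomial likelihood: each posterior αⱼ = prior αⱼ + observed count nⱼ.
Posterior concentration: (28.70, 11.70, 21.70), total = 62.10.
Joint mode component: (α_{S3}−1)/(Σα−K) = 20.70/59.10 = 0.3503.

0.3503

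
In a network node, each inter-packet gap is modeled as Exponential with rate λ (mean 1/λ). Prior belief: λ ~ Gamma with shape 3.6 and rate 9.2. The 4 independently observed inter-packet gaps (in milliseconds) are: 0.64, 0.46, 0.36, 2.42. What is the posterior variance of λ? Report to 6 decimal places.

With a Gamma(shape α, rate β) prior on the exponential rate λ, the posterior after n observations with total T = Σxᵢ is Gamma(α+n, β+T).
Sum of observations T = 3.88 milliseconds; n = 4.
Posterior: Gamma(3.6+4, 9.2+3.88) = Gamma(7.6, 13.08).
Var = α/β² = 0.044422.

0.044422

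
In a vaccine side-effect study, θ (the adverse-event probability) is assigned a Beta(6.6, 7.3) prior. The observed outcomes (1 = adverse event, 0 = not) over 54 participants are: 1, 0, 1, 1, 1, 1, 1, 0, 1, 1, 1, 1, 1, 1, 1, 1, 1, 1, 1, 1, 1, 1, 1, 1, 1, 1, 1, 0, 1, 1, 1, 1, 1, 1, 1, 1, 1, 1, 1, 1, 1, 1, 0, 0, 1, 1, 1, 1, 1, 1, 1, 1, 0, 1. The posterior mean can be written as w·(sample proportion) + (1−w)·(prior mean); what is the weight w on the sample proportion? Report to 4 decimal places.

The Beta prior is conjugate to a Binomial/Bernoulli likelihood; the update adds successes to α and failures to β.
Posterior mean = (α₀+k)/(α₀+β₀+n) = [n/(α₀+β₀+n)]·(k/n) + [(α₀+β₀)/(α₀+β₀+n)]·α₀/(α₀+β₀), so only n and the prior enter the weight.
The weight on the data is w = n/(α₀+β₀+n) = 54/(6.6+7.3+54) = 54/67.9 = 0.7953.

0.7953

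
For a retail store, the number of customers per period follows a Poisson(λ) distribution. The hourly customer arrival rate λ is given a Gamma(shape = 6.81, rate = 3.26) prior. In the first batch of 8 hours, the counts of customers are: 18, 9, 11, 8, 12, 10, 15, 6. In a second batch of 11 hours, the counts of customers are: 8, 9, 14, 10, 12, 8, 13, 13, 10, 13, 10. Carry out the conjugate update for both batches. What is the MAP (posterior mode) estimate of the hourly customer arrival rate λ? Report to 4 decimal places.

9.6500

With a Gamma(shape α, rate β) prior, the Poisson likelihood is conjugate: the posterior is Gamma(α + ΣXᵢ, β + n).
Batch 1: sum of counts S = 89 over n = 8 hours.
After batch 1: Gamma(α+S, β+n) = Gamma(6.81+89, 3.26+8) = Gamma(95.81, 11.26).
Batch 2: sum of counts S = 120 over n = 11 hours.
After batch 2: Gamma(α+S, β+n) = Gamma(95.81+120, 11.26+11) = Gamma(215.81, 22.26).
Mode of Gamma(α,β) for α≥1 is (α−1)/β = 214.81/22.26 = 9.6500.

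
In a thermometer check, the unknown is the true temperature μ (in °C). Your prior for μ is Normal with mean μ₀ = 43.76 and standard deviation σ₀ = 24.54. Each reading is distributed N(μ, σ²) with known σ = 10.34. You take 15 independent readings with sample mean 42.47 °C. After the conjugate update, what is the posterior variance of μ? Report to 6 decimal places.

For Normal data with known variance σ², a Normal(μ₀, σ₀²) prior on μ is conjugate. Posterior precision = 1/σ₀² + n/σ²; posterior mean is the precision-weighted average of μ₀ and x̄.
σ₀² = 24.54² = 602.2116, σ² = 10.34² = 106.9156; σ² + n·σ₀² = 106.9156 + 15·602.2116 = 9140.0896.
Posterior precision = 1/σ₀² + n/σ² = 1/602.2116 + 15/106.9156 = (σ² + n·σ₀²)/(σ₀²σ²) = 9140.0896/(602.2116·106.9156); posterior variance σₙ² = σ₀²σ²/(σ² + n·σ₀²) = 602.2116·106.9156/9140.0896 = 7.044331.

7.044331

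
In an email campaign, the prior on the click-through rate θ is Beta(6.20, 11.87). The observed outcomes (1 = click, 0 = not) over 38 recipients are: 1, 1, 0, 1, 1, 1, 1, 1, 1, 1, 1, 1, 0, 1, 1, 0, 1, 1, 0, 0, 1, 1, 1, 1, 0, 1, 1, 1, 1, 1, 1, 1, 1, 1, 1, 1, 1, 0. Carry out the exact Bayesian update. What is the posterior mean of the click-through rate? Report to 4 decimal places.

The Beta prior is conjugate to a Binomial/Bernoulli likelihood; the update adds successes to α and failures to β.
Posterior: Beta(α+k, β+n−k) = Beta(6.20+31, 11.87+7) = Beta(37.20, 18.87).
Posterior mean = α/(α+β) = 37.20/56.07 = 0.6635.

0.6635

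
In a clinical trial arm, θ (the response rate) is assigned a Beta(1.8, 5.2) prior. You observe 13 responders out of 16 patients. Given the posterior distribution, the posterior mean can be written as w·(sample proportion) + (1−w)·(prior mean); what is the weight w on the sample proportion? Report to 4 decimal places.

0.6957

The Beta prior is conjugate to a Binomial/Bernoulli likelihood; the update adds successes to α and failures to β.
Posterior mean = (α₀+k)/(α₀+β₀+n) = [n/(α₀+β₀+n)]·(k/n) + [(α₀+β₀)/(α₀+β₀+n)]·α₀/(α₀+β₀), so only n and the prior enter the weight.
The weight on the data is w = n/(α₀+β₀+n) = 16/(1.8+5.2+16) = 16/23.0 = 0.6957.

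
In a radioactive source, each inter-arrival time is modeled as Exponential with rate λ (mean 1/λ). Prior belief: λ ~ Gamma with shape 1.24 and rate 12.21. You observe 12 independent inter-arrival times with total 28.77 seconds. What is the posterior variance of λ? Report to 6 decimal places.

With a Gamma(shape α, rate β) prior on the exponential rate λ, the posterior after n observations with total T = Σxᵢ is Gamma(α+n, β+T).
Posterior: Gamma(1.24+12, 12.21+28.77) = Gamma(13.24, 40.98).
Var = α/β² = 0.007884.

0.007884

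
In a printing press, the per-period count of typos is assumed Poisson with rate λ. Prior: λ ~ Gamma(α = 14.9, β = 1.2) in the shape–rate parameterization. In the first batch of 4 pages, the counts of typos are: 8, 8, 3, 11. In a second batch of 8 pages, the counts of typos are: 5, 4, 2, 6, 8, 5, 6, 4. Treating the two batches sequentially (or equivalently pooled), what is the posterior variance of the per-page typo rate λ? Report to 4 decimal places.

With a Gamma(shape α, rate β) prior, the Poisson likelihood is conjugate: the posterior is Gamma(α + ΣXᵢ, β + n).
Batch 1: sum of counts S = 30 over n = 4 pages.
After batch 1: Gamma(α+S, β+n) = Gamma(14.9+30, 1.2+4) = Gamma(44.9, 5.2).
Batch 2: sum of counts S = 40 over n = 8 pages.
After batch 2: Gamma(α+S, β+n) = Gamma(44.9+40, 5.2+8) = Gamma(84.9, 13.2).
Var = α/β² = 84.9/13.2² = 0.4873.

0.4873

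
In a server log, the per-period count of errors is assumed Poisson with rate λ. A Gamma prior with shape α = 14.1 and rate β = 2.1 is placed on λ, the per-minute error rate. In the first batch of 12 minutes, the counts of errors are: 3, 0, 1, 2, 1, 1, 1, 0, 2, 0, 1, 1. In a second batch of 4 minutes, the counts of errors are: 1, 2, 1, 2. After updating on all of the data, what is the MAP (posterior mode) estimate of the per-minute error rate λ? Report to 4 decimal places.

With a Gamma(shape α, rate β) prior, the Poisson likelihood is conjugate: the posterior is Gamma(α + ΣXᵢ, β + n).
Batch 1: sum of counts S = 13 over n = 12 minutes.
After batch 1: Gamma(α+S, β+n) = Gamma(14.1+13, 2.1+12) = Gamma(27.1, 14.1).
Batch 2: sum of counts S = 6 over n = 4 minutes.
After batch 2: Gamma(α+S, β+n) = Gamma(27.1+6, 14.1+4) = Gamma(33.1, 18.1).
Mode of Gamma(α,β) for α≥1 is (α−1)/β = 32.1/18.1 = 1.7735.

1.7735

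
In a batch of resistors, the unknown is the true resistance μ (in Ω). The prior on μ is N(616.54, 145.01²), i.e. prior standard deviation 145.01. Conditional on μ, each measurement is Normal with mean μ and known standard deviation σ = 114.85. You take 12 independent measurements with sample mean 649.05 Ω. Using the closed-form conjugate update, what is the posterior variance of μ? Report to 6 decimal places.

1044.604656

For Normal data with known variance σ², a Normal(μ₀, σ₀²) prior on μ is conjugate. Posterior precision = 1/σ₀² + n/σ²; posterior mean is the precision-weighted average of μ₀ and x̄.
σ₀² = 145.01² = 21027.9001, σ² = 114.85² = 13190.5225; σ² + n·σ₀² = 13190.5225 + 12·21027.9001 = 265525.3237.
Posterior precision = 1/σ₀² + n/σ² = 1/21027.9001 + 12/13190.5225 = (σ² + n·σ₀²)/(σ₀²σ²) = 265525.3237/(21027.9001·13190.5225); posterior variance σₙ² = σ₀²σ²/(σ² + n·σ₀²) = 21027.9001·13190.5225/265525.3237 = 1044.604656.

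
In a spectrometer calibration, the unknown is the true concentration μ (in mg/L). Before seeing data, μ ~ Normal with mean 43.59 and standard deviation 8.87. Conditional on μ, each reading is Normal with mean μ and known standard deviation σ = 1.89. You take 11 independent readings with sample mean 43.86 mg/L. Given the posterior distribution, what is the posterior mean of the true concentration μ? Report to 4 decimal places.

For Normal data with known variance σ², a Normal(μ₀, σ₀²) prior on μ is conjugate. Posterior precision = 1/σ₀² + n/σ²; posterior mean is the precision-weighted average of μ₀ and x̄.
n·x̄ = 11·43.86 = 482.46.
σ₀² = 8.87² = 78.6769, σ² = 1.89² = 3.5721; σ² + n·σ₀² = 3.5721 + 11·78.6769 = 869.018.
Posterior mean = (μ₀/σ₀² + n·x̄/σ²)/(1/σ₀² + n/σ²) = (σ²·μ₀ + σ₀²·n·x̄)/(σ² + n·σ₀²) = (3.5721·43.59 + 78.6769·482.46)/869.018 = 38114.165013/869.018 = 43.8589.

43.8589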